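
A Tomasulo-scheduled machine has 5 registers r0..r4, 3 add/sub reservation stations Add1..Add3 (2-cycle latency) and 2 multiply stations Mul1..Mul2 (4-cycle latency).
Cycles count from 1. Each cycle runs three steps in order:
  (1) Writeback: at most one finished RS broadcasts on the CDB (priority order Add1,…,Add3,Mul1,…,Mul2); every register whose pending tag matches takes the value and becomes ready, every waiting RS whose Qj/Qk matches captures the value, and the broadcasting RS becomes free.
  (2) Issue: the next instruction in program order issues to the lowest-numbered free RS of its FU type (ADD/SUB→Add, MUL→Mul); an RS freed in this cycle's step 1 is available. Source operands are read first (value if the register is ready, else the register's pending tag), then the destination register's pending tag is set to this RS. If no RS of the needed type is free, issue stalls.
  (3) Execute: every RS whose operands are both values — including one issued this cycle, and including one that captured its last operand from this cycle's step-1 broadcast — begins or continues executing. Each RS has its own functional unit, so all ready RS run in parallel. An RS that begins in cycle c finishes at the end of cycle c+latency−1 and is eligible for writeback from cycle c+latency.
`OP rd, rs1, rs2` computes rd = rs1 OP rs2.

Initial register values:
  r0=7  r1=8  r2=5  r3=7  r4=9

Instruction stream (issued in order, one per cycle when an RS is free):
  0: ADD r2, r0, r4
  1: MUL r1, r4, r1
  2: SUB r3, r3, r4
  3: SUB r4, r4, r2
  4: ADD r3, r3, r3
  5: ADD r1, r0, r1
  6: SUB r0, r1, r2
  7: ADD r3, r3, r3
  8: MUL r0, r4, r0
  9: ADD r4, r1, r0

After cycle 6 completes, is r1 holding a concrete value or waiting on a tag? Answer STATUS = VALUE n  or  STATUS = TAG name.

cycle 1: issue ADD r2<-Add1 // r0:7,r1:8,r2:Add1,r3:7,r4:9
cycle 2: issue MUL r1<-Mul1 // r0:7,r1:Mul1,r2:Add1,r3:7,r4:9
cycle 3: CDB Add1=16; issue SUB r3<-Add1 // r0:7,r1:Mul1,r2:16,r3:Add1,r4:9
cycle 4: issue SUB r4<-Add2 // r0:7,r1:Mul1,r2:16,r3:Add1,r4:Add2
cycle 5: CDB Add1=-2; issue ADD r3<-Add1 // r0:7,r1:Mul1,r2:16,r3:Add1,r4:Add2
cycle 6: CDB Add2=-7; issue ADD r1<-Add2 // r0:7,r1:Add2,r2:16,r3:Add1,r4:-7

STATUS = TAG Add2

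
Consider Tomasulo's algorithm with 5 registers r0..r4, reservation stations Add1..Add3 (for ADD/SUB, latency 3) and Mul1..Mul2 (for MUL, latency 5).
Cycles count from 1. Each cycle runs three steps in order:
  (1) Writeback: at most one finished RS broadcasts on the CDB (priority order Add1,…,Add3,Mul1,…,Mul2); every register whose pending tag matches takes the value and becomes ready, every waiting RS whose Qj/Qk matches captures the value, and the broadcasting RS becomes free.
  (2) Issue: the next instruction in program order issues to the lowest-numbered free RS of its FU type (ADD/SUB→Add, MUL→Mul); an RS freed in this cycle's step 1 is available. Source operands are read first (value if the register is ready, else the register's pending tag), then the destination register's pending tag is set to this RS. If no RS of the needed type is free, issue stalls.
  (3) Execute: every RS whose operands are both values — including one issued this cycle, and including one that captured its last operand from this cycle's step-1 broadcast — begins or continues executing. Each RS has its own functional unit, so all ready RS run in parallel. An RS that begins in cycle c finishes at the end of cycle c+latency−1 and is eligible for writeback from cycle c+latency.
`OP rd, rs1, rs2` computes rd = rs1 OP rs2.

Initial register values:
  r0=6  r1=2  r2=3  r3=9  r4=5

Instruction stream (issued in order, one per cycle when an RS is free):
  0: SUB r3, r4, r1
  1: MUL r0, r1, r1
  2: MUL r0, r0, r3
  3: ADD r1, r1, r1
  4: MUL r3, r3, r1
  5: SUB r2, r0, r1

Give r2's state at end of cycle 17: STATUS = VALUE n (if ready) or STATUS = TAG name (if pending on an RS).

cycle 1: issue SUB r3<-Add1 // r0:6,r1:2,r2:3,r3:Add1,r4:5
cycle 2: issue MUL r0<-Mul1 // r0:Mul1,r1:2,r2:3,r3:Add1,r4:5
cycle 3: issue MUL r0<-Mul2 // r0:Mul2,r1:2,r2:3,r3:Add1,r4:5
cycle 4: CDB Add1=3; issue ADD r1<-Add1 // r0:Mul2,r1:Add1,r2:3,r3:3,r4:5
cycle 5: stall // r0:Mul2,r1:Add1,r2:3,r3:3,r4:5
cycle 6: stall // r0:Mul2,r1:Add1,r2:3,r3:3,r4:5
cycle 7: CDB Add1=4; stall // r0:Mul2,r1:4,r2:3,r3:3,r4:5
cycle 8: CDB Mul1=4; issue MUL r3<-Mul1 // r0:Mul2,r1:4,r2:3,r3:Mul1,r4:5
cycle 9: issue SUB r2<-Add1 // r0:Mul2,r1:4,r2:Add1,r3:Mul1,r4:5
cycle 10: - // r0:Mul2,r1:4,r2:Add1,r3:Mul1,r4:5
cycle 11: - // r0:Mul2,r1:4,r2:Add1,r3:Mul1,r4:5
cycle 12: - // r0:Mul2,r1:4,r2:Add1,r3:Mul1,r4:5
cycle 13: CDB Mul1=12 // r0:Mul2,r1:4,r2:Add1,r3:12,r4:5
cycle 14: CDB Mul2=12 // r0:12,r1:4,r2:Add1,r3:12,r4:5
cycle 15: - // r0:12,r1:4,r2:Add1,r3:12,r4:5
cycle 16: - // r0:12,r1:4,r2:Add1,r3:12,r4:5
cycle 17: CDB Add1=8 // r0:12,r1:4,r2:8,r3:12,r4:5

STATUS = VALUE 8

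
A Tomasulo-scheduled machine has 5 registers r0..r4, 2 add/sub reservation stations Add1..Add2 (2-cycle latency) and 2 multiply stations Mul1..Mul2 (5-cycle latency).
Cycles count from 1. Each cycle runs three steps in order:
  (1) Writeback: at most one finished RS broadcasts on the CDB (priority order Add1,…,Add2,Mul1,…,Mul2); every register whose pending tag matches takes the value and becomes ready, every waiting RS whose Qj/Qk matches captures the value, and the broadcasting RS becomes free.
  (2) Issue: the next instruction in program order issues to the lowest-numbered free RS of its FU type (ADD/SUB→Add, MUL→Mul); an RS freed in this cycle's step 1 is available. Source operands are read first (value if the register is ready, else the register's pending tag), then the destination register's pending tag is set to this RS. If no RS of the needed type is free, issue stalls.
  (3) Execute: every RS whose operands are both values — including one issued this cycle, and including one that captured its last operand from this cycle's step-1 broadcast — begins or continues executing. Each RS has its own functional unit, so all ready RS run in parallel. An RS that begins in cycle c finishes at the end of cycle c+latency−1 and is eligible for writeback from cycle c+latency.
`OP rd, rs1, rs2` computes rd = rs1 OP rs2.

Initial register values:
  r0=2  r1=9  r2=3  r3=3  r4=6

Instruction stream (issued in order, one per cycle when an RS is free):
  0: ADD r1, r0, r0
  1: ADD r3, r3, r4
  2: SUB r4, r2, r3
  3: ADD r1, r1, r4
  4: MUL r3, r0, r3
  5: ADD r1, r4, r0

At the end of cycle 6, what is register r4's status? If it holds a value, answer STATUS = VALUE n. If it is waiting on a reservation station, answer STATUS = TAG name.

STATUS = VALUE -6

c1: issue ADD r1<-Add1 | r0:2,r1:Add1,r2:3,r3:3,r4:6
c2: issue ADD r3<-Add2 | r0:2,r1:Add1,r2:3,r3:Add2,r4:6
c3: CDB Add1=4; issue SUB r4<-Add1 | r0:2,r1:4,r2:3,r3:Add2,r4:Add1
c4: CDB Add2=9; issue ADD r1<-Add2 | r0:2,r1:Add2,r2:3,r3:9,r4:Add1
c5: issue MUL r3<-Mul1 | r0:2,r1:Add2,r2:3,r3:Mul1,r4:Add1
c6: CDB Add1=-6; issue ADD r1<-Add1 | r0:2,r1:Add1,r2:3,r3:Mul1,r4:-6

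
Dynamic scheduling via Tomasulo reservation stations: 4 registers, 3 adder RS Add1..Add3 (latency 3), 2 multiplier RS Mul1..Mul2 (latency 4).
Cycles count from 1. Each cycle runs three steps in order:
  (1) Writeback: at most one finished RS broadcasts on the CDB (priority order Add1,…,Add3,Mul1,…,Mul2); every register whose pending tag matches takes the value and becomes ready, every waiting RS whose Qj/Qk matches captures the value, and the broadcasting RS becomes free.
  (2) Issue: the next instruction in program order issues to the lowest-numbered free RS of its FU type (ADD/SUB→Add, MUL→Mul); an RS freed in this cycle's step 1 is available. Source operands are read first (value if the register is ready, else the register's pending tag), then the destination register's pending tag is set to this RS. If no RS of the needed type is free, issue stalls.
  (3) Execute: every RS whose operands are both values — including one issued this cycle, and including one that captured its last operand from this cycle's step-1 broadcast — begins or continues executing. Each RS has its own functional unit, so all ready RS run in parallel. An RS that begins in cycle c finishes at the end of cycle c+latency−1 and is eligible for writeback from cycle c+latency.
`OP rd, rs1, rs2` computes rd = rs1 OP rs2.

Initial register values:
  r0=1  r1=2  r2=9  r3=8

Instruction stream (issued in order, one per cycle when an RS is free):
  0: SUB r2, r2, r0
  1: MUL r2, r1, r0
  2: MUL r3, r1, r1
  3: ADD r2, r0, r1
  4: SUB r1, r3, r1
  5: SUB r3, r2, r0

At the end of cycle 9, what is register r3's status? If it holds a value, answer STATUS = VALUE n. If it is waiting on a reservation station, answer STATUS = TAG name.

c1: issue SUB r2<-Add1 | r0:1,r1:2,r2:Add1,r3:8
c2: issue MUL r2<-Mul1 | r0:1,r1:2,r2:Mul1,r3:8
c3: issue MUL r3<-Mul2 | r0:1,r1:2,r2:Mul1,r3:Mul2
c4: CDB Add1=8; issue ADD r2<-Add1 | r0:1,r1:2,r2:Add1,r3:Mul2
c5: issue SUB r1<-Add2 | r0:1,r1:Add2,r2:Add1,r3:Mul2
c6: CDB Mul1=2; issue SUB r3<-Add3 | r0:1,r1:Add2,r2:Add1,r3:Add3
c7: CDB Add1=3 | r0:1,r1:Add2,r2:3,r3:Add3
c8: CDB Mul2=4 | r0:1,r1:Add2,r2:3,r3:Add3
c9: - | r0:1,r1:Add2,r2:3,r3:Add3

STATUS = TAG Add3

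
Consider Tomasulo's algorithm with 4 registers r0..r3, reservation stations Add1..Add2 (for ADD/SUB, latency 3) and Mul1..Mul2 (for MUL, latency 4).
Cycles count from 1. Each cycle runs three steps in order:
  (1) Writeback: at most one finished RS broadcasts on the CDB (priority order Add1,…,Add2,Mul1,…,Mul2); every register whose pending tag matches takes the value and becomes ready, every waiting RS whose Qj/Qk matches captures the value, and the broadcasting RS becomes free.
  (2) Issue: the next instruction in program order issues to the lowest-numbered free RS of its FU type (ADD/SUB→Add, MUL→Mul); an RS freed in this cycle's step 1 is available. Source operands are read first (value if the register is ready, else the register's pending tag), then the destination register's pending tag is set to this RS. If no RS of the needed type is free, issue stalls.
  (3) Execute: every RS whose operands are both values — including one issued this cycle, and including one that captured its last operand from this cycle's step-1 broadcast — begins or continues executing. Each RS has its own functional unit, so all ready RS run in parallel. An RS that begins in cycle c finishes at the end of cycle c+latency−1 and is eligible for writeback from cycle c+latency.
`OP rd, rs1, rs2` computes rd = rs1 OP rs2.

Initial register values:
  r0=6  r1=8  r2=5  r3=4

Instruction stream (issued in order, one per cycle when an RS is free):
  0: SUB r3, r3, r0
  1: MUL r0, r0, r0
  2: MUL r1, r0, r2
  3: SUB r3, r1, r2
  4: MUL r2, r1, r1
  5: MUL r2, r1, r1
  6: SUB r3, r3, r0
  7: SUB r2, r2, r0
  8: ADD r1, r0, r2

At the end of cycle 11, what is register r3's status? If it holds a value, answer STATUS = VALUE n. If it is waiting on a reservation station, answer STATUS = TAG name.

cycle 1: issue SUB r3<-Add1 // r0:6,r1:8,r2:5,r3:Add1
cycle 2: issue MUL r0<-Mul1 // r0:Mul1,r1:8,r2:5,r3:Add1
cycle 3: issue MUL r1<-Mul2 // r0:Mul1,r1:Mul2,r2:5,r3:Add1
cycle 4: CDB Add1=-2; issue SUB r3<-Add1 // r0:Mul1,r1:Mul2,r2:5,r3:Add1
cycle 5: stall // r0:Mul1,r1:Mul2,r2:5,r3:Add1
cycle 6: CDB Mul1=36; issue MUL r2<-Mul1 // r0:36,r1:Mul2,r2:Mul1,r3:Add1
cycle 7: stall // r0:36,r1:Mul2,r2:Mul1,r3:Add1
cycle 8: stall // r0:36,r1:Mul2,r2:Mul1,r3:Add1
cycle 9: stall // r0:36,r1:Mul2,r2:Mul1,r3:Add1
cycle 10: CDB Mul2=180; issue MUL r2<-Mul2 // r0:36,r1:180,r2:Mul2,r3:Add1
cycle 11: issue SUB r3<-Add2 // r0:36,r1:180,r2:Mul2,r3:Add2

STATUS = TAG Add2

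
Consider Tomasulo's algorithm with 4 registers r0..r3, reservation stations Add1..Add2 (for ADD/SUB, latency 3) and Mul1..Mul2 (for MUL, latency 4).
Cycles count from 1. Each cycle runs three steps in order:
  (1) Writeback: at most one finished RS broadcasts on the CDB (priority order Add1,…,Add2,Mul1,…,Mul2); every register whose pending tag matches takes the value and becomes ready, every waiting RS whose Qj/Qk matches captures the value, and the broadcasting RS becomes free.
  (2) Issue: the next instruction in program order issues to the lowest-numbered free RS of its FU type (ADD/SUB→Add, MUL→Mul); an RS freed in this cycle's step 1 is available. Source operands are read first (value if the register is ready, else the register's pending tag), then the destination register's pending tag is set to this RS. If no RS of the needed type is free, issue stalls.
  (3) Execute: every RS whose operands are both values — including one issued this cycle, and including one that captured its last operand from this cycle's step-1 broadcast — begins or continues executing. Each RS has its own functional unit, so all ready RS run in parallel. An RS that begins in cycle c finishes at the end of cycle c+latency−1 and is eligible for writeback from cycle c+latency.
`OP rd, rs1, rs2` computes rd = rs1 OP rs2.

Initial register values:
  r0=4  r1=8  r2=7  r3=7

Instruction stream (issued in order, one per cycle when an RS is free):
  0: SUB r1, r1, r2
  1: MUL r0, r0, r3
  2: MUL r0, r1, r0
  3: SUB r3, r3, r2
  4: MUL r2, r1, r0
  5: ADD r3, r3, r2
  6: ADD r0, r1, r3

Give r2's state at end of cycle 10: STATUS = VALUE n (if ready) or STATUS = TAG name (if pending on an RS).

  c1: issue SUB r1<-Add1  regs: r0:4,r1:Add1,r2:7,r3:7
  c2: issue MUL r0<-Mul1  regs: r0:Mul1,r1:Add1,r2:7,r3:7
  c3: issue MUL r0<-Mul2  regs: r0:Mul2,r1:Add1,r2:7,r3:7
  c4: CDB Add1=1; issue SUB r3<-Add1  regs: r0:Mul2,r1:1,r2:7,r3:Add1
  c5: stall  regs: r0:Mul2,r1:1,r2:7,r3:Add1
  c6: CDB Mul1=28; issue MUL r2<-Mul1  regs: r0:Mul2,r1:1,r2:Mul1,r3:Add1
  c7: CDB Add1=0; issue ADD r3<-Add1  regs: r0:Mul2,r1:1,r2:Mul1,r3:Add1
  c8: issue ADD r0<-Add2  regs: r0:Add2,r1:1,r2:Mul1,r3:Add1
  c9: -  regs: r0:Add2,r1:1,r2:Mul1,r3:Add1
  c10: CDB Mul2=28  regs: r0:Add2,r1:1,r2:Mul1,r3:Add1

STATUS = TAG Mul1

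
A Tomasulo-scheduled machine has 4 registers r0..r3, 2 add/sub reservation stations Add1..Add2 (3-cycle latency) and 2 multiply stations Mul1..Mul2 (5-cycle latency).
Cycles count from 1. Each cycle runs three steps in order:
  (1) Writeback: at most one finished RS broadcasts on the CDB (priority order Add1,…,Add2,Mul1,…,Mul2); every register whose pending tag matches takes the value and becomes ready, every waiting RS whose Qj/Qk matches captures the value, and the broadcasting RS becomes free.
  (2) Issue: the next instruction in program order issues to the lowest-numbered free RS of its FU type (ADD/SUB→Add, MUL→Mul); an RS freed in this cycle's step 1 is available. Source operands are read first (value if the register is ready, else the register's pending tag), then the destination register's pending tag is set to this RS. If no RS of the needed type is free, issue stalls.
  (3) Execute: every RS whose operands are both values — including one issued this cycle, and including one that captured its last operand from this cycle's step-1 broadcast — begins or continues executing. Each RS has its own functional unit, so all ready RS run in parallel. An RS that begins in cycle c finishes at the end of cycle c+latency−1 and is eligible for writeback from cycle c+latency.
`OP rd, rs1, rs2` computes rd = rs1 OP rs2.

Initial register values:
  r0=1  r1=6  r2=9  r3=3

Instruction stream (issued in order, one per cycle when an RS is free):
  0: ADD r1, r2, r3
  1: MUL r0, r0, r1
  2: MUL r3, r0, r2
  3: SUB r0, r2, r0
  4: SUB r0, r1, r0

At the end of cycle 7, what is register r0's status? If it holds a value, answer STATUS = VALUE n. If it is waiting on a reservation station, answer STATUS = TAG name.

c1: issue ADD r1<-Add1 | r0:1,r1:Add1,r2:9,r3:3
c2: issue MUL r0<-Mul1 | r0:Mul1,r1:Add1,r2:9,r3:3
c3: issue MUL r3<-Mul2 | r0:Mul1,r1:Add1,r2:9,r3:Mul2
c4: CDB Add1=12; issue SUB r0<-Add1 | r0:Add1,r1:12,r2:9,r3:Mul2
c5: issue SUB r0<-Add2 | r0:Add2,r1:12,r2:9,r3:Mul2
c6: - | r0:Add2,r1:12,r2:9,r3:Mul2
c7: - | r0:Add2,r1:12,r2:9,r3:Mul2

STATUS = TAG Add2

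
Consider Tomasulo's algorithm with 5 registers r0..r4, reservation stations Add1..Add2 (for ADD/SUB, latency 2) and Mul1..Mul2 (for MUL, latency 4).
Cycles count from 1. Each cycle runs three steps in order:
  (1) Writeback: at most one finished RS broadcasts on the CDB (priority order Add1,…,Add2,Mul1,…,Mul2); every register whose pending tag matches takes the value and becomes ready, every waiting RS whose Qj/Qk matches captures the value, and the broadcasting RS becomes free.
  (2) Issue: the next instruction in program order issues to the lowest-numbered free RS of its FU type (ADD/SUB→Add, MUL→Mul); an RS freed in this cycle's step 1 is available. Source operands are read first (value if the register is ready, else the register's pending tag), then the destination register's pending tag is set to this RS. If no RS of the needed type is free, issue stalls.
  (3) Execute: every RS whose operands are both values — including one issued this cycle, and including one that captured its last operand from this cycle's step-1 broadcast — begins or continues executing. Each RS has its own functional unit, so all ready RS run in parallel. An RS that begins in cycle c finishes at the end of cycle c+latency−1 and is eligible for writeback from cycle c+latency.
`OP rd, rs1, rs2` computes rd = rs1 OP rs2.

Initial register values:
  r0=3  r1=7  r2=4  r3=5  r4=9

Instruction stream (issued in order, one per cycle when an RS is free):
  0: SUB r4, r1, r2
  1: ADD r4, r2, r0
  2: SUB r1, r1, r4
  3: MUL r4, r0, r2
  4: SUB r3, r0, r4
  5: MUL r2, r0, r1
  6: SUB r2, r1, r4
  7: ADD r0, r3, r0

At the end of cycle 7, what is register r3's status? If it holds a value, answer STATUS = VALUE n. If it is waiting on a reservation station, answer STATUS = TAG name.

STATUS = TAG Add2

c1: issue SUB r4<-Add1 | r0:3,r1:7,r2:4,r3:5,r4:Add1
c2: issue ADD r4<-Add2 | r0:3,r1:7,r2:4,r3:5,r4:Add2
c3: CDB Add1=3; issue SUB r1<-Add1 | r0:3,r1:Add1,r2:4,r3:5,r4:Add2
c4: CDB Add2=7; issue MUL r4<-Mul1 | r0:3,r1:Add1,r2:4,r3:5,r4:Mul1
c5: issue SUB r3<-Add2 | r0:3,r1:Add1,r2:4,r3:Add2,r4:Mul1
c6: CDB Add1=0; issue MUL r2<-Mul2 | r0:3,r1:0,r2:Mul2,r3:Add2,r4:Mul1
c7: issue SUB r2<-Add1 | r0:3,r1:0,r2:Add1,r3:Add2,r4:Mul1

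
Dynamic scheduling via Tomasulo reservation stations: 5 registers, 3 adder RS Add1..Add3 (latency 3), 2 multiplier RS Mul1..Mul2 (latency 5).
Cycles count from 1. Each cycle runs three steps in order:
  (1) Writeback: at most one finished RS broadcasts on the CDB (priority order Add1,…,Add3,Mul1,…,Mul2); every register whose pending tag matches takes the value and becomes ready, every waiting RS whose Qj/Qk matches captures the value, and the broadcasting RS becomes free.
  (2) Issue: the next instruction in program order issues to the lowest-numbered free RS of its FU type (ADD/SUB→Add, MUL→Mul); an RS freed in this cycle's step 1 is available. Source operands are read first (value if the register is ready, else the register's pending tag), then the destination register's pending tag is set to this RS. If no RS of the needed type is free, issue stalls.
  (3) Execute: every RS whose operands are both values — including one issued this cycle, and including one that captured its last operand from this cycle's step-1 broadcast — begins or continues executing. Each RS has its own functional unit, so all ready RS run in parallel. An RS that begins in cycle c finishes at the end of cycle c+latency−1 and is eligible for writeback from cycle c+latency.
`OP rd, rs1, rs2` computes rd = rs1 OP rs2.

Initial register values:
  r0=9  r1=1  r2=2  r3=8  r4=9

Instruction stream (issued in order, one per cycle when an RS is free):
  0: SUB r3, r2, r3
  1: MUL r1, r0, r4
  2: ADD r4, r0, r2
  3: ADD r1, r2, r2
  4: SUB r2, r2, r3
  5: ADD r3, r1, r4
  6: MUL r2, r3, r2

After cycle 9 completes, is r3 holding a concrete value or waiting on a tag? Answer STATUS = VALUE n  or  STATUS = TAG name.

STATUS = TAG Add2

  c1: issue SUB r3<-Add1  regs: r0:9,r1:1,r2:2,r3:Add1,r4:9
  c2: issue MUL r1<-Mul1  regs: r0:9,r1:Mul1,r2:2,r3:Add1,r4:9
  c3: issue ADD r4<-Add2  regs: r0:9,r1:Mul1,r2:2,r3:Add1,r4:Add2
  c4: CDB Add1=-6; issue ADD r1<-Add1  regs: r0:9,r1:Add1,r2:2,r3:-6,r4:Add2
  c5: issue SUB r2<-Add3  regs: r0:9,r1:Add1,r2:Add3,r3:-6,r4:Add2
  c6: CDB Add2=11; issue ADD r3<-Add2  regs: r0:9,r1:Add1,r2:Add3,r3:Add2,r4:11
  c7: CDB Add1=4; issue MUL r2<-Mul2  regs: r0:9,r1:4,r2:Mul2,r3:Add2,r4:11
  c8: CDB Add3=8  regs: r0:9,r1:4,r2:Mul2,r3:Add2,r4:11
  c9: CDB Mul1=81  regs: r0:9,r1:4,r2:Mul2,r3:Add2,r4:11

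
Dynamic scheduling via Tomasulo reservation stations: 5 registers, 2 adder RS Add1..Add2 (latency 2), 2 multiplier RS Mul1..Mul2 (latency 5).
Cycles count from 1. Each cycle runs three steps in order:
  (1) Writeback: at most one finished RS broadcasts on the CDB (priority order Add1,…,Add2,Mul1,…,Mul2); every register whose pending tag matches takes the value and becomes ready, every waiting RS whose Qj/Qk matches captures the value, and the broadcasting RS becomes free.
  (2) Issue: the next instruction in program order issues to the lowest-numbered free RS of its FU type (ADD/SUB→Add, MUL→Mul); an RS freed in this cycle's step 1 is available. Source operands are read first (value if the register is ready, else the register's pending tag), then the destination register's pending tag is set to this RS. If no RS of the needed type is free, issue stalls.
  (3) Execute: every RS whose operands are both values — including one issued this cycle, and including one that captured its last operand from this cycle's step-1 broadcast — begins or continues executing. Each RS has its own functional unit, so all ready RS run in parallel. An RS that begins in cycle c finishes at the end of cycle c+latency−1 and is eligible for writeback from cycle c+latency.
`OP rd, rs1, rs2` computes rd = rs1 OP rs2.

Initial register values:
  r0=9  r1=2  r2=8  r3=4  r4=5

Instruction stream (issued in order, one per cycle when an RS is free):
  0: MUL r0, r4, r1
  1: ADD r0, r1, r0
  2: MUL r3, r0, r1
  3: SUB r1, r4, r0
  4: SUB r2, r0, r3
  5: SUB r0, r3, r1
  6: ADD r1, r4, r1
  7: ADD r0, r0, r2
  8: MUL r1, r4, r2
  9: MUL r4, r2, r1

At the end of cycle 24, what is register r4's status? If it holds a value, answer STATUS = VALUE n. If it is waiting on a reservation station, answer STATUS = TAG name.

  c1: issue MUL r0<-Mul1  regs: r0:Mul1,r1:2,r2:8,r3:4,r4:5
  c2: issue ADD r0<-Add1  regs: r0:Add1,r1:2,r2:8,r3:4,r4:5
  c3: issue MUL r3<-Mul2  regs: r0:Add1,r1:2,r2:8,r3:Mul2,r4:5
  c4: issue SUB r1<-Add2  regs: r0:Add1,r1:Add2,r2:8,r3:Mul2,r4:5
  c5: stall  regs: r0:Add1,r1:Add2,r2:8,r3:Mul2,r4:5
  c6: CDB Mul1=10; stall  regs: r0:Add1,r1:Add2,r2:8,r3:Mul2,r4:5
  c7: stall  regs: r0:Add1,r1:Add2,r2:8,r3:Mul2,r4:5
  c8: CDB Add1=12; issue SUB r2<-Add1  regs: r0:12,r1:Add2,r2:Add1,r3:Mul2,r4:5
  c9: stall  regs: r0:12,r1:Add2,r2:Add1,r3:Mul2,r4:5
  c10: CDB Add2=-7; issue SUB r0<-Add2  regs: r0:Add2,r1:-7,r2:Add1,r3:Mul2,r4:5
  c11: stall  regs: r0:Add2,r1:-7,r2:Add1,r3:Mul2,r4:5
  c12: stall  regs: r0:Add2,r1:-7,r2:Add1,r3:Mul2,r4:5
  c13: CDB Mul2=24; stall  regs: r0:Add2,r1:-7,r2:Add1,r3:24,r4:5
  c14: stall  regs: r0:Add2,r1:-7,r2:Add1,r3:24,r4:5
  c15: CDB Add1=-12; issue ADD r1<-Add1  regs: r0:Add2,r1:Add1,r2:-12,r3:24,r4:5
  c16: CDB Add2=31; issue ADD r0<-Add2  regs: r0:Add2,r1:Add1,r2:-12,r3:24,r4:5
  c17: CDB Add1=-2; issue MUL r1<-Mul1  regs: r0:Add2,r1:Mul1,r2:-12,r3:24,r4:5
  c18: CDB Add2=19; issue MUL r4<-Mul2  regs: r0:19,r1:Mul1,r2:-12,r3:24,r4:Mul2
  c19: -  regs: r0:19,r1:Mul1,r2:-12,r3:24,r4:Mul2
  c20: -  regs: r0:19,r1:Mul1,r2:-12,r3:24,r4:Mul2
  c21: -  regs: r0:19,r1:Mul1,r2:-12,r3:24,r4:Mul2
  c22: CDB Mul1=-60  regs: r0:19,r1:-60,r2:-12,r3:24,r4:Mul2
  c23: -  regs: r0:19,r1:-60,r2:-12,r3:24,r4:Mul2
  c24: -  regs: r0:19,r1:-60,r2:-12,r3:24,r4:Mul2

STATUS = TAG Mul2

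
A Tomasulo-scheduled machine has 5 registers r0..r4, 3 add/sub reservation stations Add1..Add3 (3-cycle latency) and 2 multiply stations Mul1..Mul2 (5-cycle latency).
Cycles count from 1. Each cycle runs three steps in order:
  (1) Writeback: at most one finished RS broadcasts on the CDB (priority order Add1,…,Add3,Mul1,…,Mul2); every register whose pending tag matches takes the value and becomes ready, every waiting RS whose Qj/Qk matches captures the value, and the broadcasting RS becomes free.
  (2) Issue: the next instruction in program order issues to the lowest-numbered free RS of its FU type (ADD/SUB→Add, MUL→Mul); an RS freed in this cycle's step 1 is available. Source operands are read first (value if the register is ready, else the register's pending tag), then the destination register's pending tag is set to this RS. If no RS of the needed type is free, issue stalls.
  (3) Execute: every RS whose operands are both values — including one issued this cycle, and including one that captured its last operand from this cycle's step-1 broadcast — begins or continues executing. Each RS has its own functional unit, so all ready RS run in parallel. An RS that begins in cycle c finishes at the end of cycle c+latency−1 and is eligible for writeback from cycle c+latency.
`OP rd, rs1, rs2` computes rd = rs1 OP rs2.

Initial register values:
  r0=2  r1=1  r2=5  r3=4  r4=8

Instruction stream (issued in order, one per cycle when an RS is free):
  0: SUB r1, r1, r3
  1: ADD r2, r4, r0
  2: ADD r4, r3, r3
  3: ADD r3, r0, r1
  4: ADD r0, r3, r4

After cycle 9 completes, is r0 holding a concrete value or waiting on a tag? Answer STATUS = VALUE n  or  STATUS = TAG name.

c1: issue SUB r1<-Add1 | r0:2,r1:Add1,r2:5,r3:4,r4:8
c2: issue ADD r2<-Add2 | r0:2,r1:Add1,r2:Add2,r3:4,r4:8
c3: issue ADD r4<-Add3 | r0:2,r1:Add1,r2:Add2,r3:4,r4:Add3
c4: CDB Add1=-3; issue ADD r3<-Add1 | r0:2,r1:-3,r2:Add2,r3:Add1,r4:Add3
c5: CDB Add2=10; issue ADD r0<-Add2 | r0:Add2,r1:-3,r2:10,r3:Add1,r4:Add3
c6: CDB Add3=8 | r0:Add2,r1:-3,r2:10,r3:Add1,r4:8
c7: CDB Add1=-1 | r0:Add2,r1:-3,r2:10,r3:-1,r4:8
c8: - | r0:Add2,r1:-3,r2:10,r3:-1,r4:8
c9: - | r0:Add2,r1:-3,r2:10,r3:-1,r4:8

STATUS = TAG Add2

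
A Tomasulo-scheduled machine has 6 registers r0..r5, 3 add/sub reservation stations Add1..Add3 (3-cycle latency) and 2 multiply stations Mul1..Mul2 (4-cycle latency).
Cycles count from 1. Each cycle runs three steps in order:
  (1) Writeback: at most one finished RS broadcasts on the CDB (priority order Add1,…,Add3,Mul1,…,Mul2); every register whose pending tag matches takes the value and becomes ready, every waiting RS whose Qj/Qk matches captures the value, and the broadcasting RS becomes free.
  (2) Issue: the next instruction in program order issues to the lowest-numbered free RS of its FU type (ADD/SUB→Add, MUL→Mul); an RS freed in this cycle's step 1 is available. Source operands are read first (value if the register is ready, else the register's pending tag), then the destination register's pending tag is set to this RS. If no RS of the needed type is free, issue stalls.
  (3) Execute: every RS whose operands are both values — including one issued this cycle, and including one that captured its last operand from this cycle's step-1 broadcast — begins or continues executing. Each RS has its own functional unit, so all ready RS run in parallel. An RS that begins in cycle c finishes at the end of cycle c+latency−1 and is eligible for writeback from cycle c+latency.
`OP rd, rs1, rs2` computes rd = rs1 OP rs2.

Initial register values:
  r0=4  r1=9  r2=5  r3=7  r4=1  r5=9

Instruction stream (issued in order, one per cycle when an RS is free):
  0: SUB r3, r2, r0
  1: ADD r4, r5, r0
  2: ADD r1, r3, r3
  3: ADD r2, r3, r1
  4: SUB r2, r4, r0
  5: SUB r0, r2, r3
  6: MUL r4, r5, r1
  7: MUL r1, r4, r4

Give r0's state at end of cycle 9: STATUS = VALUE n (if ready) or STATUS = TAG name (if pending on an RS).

  c1: issue SUB r3<-Add1  regs: r0:4,r1:9,r2:5,r3:Add1,r4:1,r5:9
  c2: issue ADD r4<-Add2  regs: r0:4,r1:9,r2:5,r3:Add1,r4:Add2,r5:9
  c3: issue ADD r1<-Add3  regs: r0:4,r1:Add3,r2:5,r3:Add1,r4:Add2,r5:9
  c4: CDB Add1=1; issue ADD r2<-Add1  regs: r0:4,r1:Add3,r2:Add1,r3:1,r4:Add2,r5:9
  c5: CDB Add2=13; issue SUB r2<-Add2  regs: r0:4,r1:Add3,r2:Add2,r3:1,r4:13,r5:9
  c6: stall  regs: r0:4,r1:Add3,r2:Add2,r3:1,r4:13,r5:9
  c7: CDB Add3=2; issue SUB r0<-Add3  regs: r0:Add3,r1:2,r2:Add2,r3:1,r4:13,r5:9
  c8: CDB Add2=9; issue MUL r4<-Mul1  regs: r0:Add3,r1:2,r2:9,r3:1,r4:Mul1,r5:9
  c9: issue MUL r1<-Mul2  regs: r0:Add3,r1:Mul2,r2:9,r3:1,r4:Mul1,r5:9

STATUS = TAG Add3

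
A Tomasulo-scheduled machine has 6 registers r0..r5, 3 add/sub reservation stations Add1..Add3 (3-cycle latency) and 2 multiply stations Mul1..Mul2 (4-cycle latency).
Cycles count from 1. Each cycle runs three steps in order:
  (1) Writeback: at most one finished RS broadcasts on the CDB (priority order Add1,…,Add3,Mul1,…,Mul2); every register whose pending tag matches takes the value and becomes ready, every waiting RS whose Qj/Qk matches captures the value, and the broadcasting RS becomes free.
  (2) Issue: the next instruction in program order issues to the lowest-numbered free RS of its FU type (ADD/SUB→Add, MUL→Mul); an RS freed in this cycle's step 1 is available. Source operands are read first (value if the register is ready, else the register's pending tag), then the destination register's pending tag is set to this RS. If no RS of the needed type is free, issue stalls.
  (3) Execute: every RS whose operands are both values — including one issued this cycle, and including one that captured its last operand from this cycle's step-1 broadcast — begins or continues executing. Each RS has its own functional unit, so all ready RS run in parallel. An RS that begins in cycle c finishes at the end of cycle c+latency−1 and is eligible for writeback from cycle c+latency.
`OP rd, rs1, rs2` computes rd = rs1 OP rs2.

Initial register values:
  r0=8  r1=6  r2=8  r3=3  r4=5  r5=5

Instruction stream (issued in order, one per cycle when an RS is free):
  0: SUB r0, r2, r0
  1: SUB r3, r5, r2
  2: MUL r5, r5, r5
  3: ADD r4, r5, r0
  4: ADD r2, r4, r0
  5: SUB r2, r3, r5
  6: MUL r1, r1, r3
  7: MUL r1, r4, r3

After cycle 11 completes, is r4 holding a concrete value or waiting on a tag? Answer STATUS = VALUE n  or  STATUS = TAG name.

c1: issue SUB r0<-Add1 | r0:Add1,r1:6,r2:8,r3:3,r4:5,r5:5
c2: issue SUB r3<-Add2 | r0:Add1,r1:6,r2:8,r3:Add2,r4:5,r5:5
c3: issue MUL r5<-Mul1 | r0:Add1,r1:6,r2:8,r3:Add2,r4:5,r5:Mul1
c4: CDB Add1=0; issue ADD r4<-Add1 | r0:0,r1:6,r2:8,r3:Add2,r4:Add1,r5:Mul1
c5: CDB Add2=-3; issue ADD r2<-Add2 | r0:0,r1:6,r2:Add2,r3:-3,r4:Add1,r5:Mul1
c6: issue SUB r2<-Add3 | r0:0,r1:6,r2:Add3,r3:-3,r4:Add1,r5:Mul1
c7: CDB Mul1=25; issue MUL r1<-Mul1 | r0:0,r1:Mul1,r2:Add3,r3:-3,r4:Add1,r5:25
c8: issue MUL r1<-Mul2 | r0:0,r1:Mul2,r2:Add3,r3:-3,r4:Add1,r5:25
c9: - | r0:0,r1:Mul2,r2:Add3,r3:-3,r4:Add1,r5:25
c10: CDB Add1=25 | r0:0,r1:Mul2,r2:Add3,r3:-3,r4:25,r5:25
c11: CDB Add3=-28 | r0:0,r1:Mul2,r2:-28,r3:-3,r4:25,r5:25

STATUS = VALUE 25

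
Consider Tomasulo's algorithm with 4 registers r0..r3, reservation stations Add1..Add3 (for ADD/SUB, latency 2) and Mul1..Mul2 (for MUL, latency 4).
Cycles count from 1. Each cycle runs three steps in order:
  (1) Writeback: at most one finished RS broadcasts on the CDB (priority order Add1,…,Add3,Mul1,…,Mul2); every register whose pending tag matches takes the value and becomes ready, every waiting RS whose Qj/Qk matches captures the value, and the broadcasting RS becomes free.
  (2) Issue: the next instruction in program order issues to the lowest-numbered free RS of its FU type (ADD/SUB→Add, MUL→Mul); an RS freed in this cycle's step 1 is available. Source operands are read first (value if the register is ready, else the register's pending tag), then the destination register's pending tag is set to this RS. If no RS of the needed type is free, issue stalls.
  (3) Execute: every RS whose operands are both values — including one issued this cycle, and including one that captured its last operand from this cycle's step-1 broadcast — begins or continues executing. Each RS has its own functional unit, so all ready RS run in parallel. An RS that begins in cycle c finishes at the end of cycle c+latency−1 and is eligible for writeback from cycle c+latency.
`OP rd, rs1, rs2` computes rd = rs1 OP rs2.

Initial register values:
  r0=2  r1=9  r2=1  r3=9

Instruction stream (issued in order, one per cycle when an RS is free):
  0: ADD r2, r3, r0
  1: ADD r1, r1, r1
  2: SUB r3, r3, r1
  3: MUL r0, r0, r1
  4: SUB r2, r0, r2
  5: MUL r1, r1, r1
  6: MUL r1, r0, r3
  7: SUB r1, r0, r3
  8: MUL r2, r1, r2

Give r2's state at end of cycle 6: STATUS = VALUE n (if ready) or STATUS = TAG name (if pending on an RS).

STATUS = TAG Add2

cycle 1: issue ADD r2<-Add1 // r0:2,r1:9,r2:Add1,r3:9
cycle 2: issue ADD r1<-Add2 // r0:2,r1:Add2,r2:Add1,r3:9
cycle 3: CDB Add1=11; issue SUB r3<-Add1 // r0:2,r1:Add2,r2:11,r3:Add1
cycle 4: CDB Add2=18; issue MUL r0<-Mul1 // r0:Mul1,r1:18,r2:11,r3:Add1
cycle 5: issue SUB r2<-Add2 // r0:Mul1,r1:18,r2:Add2,r3:Add1
cycle 6: CDB Add1=-9; issue MUL r1<-Mul2 // r0:Mul1,r1:Mul2,r2:Add2,r3:-9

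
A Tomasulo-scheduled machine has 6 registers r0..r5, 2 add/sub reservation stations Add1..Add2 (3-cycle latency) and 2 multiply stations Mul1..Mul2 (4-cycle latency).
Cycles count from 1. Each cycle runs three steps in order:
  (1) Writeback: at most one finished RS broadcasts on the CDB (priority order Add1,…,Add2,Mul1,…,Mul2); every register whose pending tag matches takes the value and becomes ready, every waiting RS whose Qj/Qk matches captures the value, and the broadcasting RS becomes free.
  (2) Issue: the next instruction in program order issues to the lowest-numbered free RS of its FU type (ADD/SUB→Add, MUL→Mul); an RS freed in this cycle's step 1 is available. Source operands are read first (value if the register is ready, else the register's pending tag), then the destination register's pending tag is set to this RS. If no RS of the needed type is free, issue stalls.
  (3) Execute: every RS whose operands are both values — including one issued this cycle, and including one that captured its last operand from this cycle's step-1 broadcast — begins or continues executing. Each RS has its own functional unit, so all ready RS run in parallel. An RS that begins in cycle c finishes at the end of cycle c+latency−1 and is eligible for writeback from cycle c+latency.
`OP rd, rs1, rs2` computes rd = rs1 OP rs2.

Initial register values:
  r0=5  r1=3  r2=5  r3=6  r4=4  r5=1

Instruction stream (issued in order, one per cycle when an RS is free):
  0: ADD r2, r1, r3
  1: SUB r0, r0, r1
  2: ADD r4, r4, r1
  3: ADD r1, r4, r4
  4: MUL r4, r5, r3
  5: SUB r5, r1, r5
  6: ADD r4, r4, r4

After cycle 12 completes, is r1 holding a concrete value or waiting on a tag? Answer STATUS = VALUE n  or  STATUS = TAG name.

STATUS = VALUE 14

cycle 1: issue ADD r2<-Add1 // r0:5,r1:3,r2:Add1,r3:6,r4:4,r5:1
cycle 2: issue SUB r0<-Add2 // r0:Add2,r1:3,r2:Add1,r3:6,r4:4,r5:1
cycle 3: stall // r0:Add2,r1:3,r2:Add1,r3:6,r4:4,r5:1
cycle 4: CDB Add1=9; issue ADD r4<-Add1 // r0:Add2,r1:3,r2:9,r3:6,r4:Add1,r5:1
cycle 5: CDB Add2=2; issue ADD r1<-Add2 // r0:2,r1:Add2,r2:9,r3:6,r4:Add1,r5:1
cycle 6: issue MUL r4<-Mul1 // r0:2,r1:Add2,r2:9,r3:6,r4:Mul1,r5:1
cycle 7: CDB Add1=7; issue SUB r5<-Add1 // r0:2,r1:Add2,r2:9,r3:6,r4:Mul1,r5:Add1
cycle 8: stall // r0:2,r1:Add2,r2:9,r3:6,r4:Mul1,r5:Add1
cycle 9: stall // r0:2,r1:Add2,r2:9,r3:6,r4:Mul1,r5:Add1
cycle 10: CDB Add2=14; issue ADD r4<-Add2 // r0:2,r1:14,r2:9,r3:6,r4:Add2,r5:Add1
cycle 11: CDB Mul1=6 // r0:2,r1:14,r2:9,r3:6,r4:Add2,r5:Add1
cycle 12: - // r0:2,r1:14,r2:9,r3:6,r4:Add2,r5:Add1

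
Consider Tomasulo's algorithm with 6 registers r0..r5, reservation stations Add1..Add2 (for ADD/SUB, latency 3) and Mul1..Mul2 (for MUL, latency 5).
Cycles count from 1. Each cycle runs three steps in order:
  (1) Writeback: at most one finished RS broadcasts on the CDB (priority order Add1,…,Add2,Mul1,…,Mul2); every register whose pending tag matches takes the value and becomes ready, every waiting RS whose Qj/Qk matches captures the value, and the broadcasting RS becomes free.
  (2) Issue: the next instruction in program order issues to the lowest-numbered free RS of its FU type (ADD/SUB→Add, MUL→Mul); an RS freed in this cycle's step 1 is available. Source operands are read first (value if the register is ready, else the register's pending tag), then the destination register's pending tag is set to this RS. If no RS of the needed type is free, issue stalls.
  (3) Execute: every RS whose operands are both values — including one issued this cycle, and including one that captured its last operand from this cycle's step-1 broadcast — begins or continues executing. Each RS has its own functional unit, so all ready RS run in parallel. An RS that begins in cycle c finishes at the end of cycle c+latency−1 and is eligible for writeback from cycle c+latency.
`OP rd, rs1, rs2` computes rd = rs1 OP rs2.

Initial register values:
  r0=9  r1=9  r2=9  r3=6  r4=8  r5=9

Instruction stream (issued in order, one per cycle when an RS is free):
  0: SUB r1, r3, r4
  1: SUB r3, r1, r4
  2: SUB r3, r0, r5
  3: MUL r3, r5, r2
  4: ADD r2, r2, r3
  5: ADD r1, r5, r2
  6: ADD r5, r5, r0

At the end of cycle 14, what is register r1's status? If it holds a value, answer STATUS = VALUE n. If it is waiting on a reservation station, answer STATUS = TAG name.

STATUS = TAG Add2

cycle 1: issue SUB r1<-Add1 // r0:9,r1:Add1,r2:9,r3:6,r4:8,r5:9
cycle 2: issue SUB r3<-Add2 // r0:9,r1:Add1,r2:9,r3:Add2,r4:8,r5:9
cycle 3: stall // r0:9,r1:Add1,r2:9,r3:Add2,r4:8,r5:9
cycle 4: CDB Add1=-2; issue SUB r3<-Add1 // r0:9,r1:-2,r2:9,r3:Add1,r4:8,r5:9
cycle 5: issue MUL r3<-Mul1 // r0:9,r1:-2,r2:9,r3:Mul1,r4:8,r5:9
cycle 6: stall // r0:9,r1:-2,r2:9,r3:Mul1,r4:8,r5:9
cycle 7: CDB Add1=0; issue ADD r2<-Add1 // r0:9,r1:-2,r2:Add1,r3:Mul1,r4:8,r5:9
cycle 8: CDB Add2=-10; issue ADD r1<-Add2 // r0:9,r1:Add2,r2:Add1,r3:Mul1,r4:8,r5:9
cycle 9: stall // r0:9,r1:Add2,r2:Add1,r3:Mul1,r4:8,r5:9
cycle 10: CDB Mul1=81; stall // r0:9,r1:Add2,r2:Add1,r3:81,r4:8,r5:9
cycle 11: stall // r0:9,r1:Add2,r2:Add1,r3:81,r4:8,r5:9
cycle 12: stall // r0:9,r1:Add2,r2:Add1,r3:81,r4:8,r5:9
cycle 13: CDB Add1=90; issue ADD r5<-Add1 // r0:9,r1:Add2,r2:90,r3:81,r4:8,r5:Add1
cycle 14: - // r0:9,r1:Add2,r2:90,r3:81,r4:8,r5:Add1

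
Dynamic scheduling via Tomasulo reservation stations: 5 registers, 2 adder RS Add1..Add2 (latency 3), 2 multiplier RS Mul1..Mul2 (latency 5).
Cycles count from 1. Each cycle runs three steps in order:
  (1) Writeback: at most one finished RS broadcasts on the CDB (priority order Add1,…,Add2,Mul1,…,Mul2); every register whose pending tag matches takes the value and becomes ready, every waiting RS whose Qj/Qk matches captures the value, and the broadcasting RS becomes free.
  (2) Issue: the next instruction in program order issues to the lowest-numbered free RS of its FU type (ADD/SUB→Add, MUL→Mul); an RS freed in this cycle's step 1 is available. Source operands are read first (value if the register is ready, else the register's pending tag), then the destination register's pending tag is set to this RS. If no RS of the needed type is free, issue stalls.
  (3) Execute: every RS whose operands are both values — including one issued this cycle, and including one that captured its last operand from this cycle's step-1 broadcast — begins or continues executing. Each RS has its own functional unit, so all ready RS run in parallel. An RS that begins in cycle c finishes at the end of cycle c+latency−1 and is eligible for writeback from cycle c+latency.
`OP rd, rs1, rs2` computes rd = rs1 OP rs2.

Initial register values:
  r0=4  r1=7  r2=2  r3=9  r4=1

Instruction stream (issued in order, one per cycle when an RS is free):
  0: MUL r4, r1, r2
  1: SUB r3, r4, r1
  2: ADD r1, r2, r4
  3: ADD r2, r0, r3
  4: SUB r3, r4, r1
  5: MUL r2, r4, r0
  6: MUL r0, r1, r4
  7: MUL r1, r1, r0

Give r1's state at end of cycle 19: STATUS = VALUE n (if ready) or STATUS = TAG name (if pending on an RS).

STATUS = TAG Mul1

  c1: issue MUL r4<-Mul1  regs: r0:4,r1:7,r2:2,r3:9,r4:Mul1
  c2: issue SUB r3<-Add1  regs: r0:4,r1:7,r2:2,r3:Add1,r4:Mul1
  c3: issue ADD r1<-Add2  regs: r0:4,r1:Add2,r2:2,r3:Add1,r4:Mul1
  c4: stall  regs: r0:4,r1:Add2,r2:2,r3:Add1,r4:Mul1
  c5: stall  regs: r0:4,r1:Add2,r2:2,r3:Add1,r4:Mul1
  c6: CDB Mul1=14; stall  regs: r0:4,r1:Add2,r2:2,r3:Add1,r4:14
  c7: stall  regs: r0:4,r1:Add2,r2:2,r3:Add1,r4:14
  c8: stall  regs: r0:4,r1:Add2,r2:2,r3:Add1,r4:14
  c9: CDB Add1=7; issue ADD r2<-Add1  regs: r0:4,r1:Add2,r2:Add1,r3:7,r4:14
  c10: CDB Add2=16; issue SUB r3<-Add2  regs: r0:4,r1:16,r2:Add1,r3:Add2,r4:14
  c11: issue MUL r2<-Mul1  regs: r0:4,r1:16,r2:Mul1,r3:Add2,r4:14
  c12: CDB Add1=11; issue MUL r0<-Mul2  regs: r0:Mul2,r1:16,r2:Mul1,r3:Add2,r4:14
  c13: CDB Add2=-2; stall  regs: r0:Mul2,r1:16,r2:Mul1,r3:-2,r4:14
  c14: stall  regs: r0:Mul2,r1:16,r2:Mul1,r3:-2,r4:14
  c15: stall  regs: r0:Mul2,r1:16,r2:Mul1,r3:-2,r4:14
  c16: CDB Mul1=56; issue MUL r1<-Mul1  regs: r0:Mul2,r1:Mul1,r2:56,r3:-2,r4:14
  c17: CDB Mul2=224  regs: r0:224,r1:Mul1,r2:56,r3:-2,r4:14
  c18: -  regs: r0:224,r1:Mul1,r2:56,r3:-2,r4:14
  c19: -  regs: r0:224,r1:Mul1,r2:56,r3:-2,r4:14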